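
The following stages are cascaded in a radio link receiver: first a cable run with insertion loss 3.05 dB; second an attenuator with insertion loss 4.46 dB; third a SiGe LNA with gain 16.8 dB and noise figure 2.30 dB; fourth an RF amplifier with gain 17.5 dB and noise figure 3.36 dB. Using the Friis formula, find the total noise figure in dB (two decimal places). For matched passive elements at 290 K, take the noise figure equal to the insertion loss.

9.87 dB

Convert to linear (a loss of L dB is a gain of −L dB): F_i = 10^(NF_i/10), G_i = 10^(G_i,dB/10)
  Stage 1: F_1 = 10^(3.05/10) = 2.018, G_1 = 10^(−3.05/10) = 0.4955
  Stage 2: F_2 = 10^(4.46/10) = 2.793, G_2 = 10^(−4.46/10) = 0.3581
  Stage 3: F_3 = 10^(2.30/10) = 1.698, G_3 = 10^(16.8/10) = 47.86
  Stage 4: F_4 = 10^(3.36/10) = 2.168, G_4 = 10^(17.5/10) = 56.23
Friis cascade:
  F = 2.018 + (2.793 − 1)/0.4955 + (1.698 − 1)/0.1774 + (2.168 − 1)/8.492 = 9.709
NF = 10 log₁₀(9.709) = 9.87 dB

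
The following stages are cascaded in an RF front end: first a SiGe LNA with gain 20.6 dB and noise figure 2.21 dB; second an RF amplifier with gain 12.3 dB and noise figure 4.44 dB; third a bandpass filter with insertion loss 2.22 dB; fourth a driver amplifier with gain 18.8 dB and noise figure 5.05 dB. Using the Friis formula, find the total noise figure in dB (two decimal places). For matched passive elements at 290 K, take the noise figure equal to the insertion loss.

2.26 dB

Convert to linear (a loss of L dB is a gain of −L dB): F_i = 10^(NF_i/10), G_i = 10^(G_i,dB/10)
  Stage 1: F_1 = 10^(2.21/10) = 1.663, G_1 = 10^(20.6/10) = 114.8
  Stage 2: F_2 = 10^(4.44/10) = 2.780, G_2 = 10^(12.3/10) = 16.98
  Stage 3: F_3 = 10^(2.22/10) = 1.667, G_3 = 10^(−2.22/10) = 0.5998
  Stage 4: F_4 = 10^(5.05/10) = 3.199, G_4 = 10^(18.8/10) = 75.86
Friis cascade:
  F = 1.663 + (2.780 − 1)/114.8 + (1.667 − 1)/1950 + (3.199 − 1)/1169 = 1.681
NF = 10 log₁₀(1.681) = 2.26 dB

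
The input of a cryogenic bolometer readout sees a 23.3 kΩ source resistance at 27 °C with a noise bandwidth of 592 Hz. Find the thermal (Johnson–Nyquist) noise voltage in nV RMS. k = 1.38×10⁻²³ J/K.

T = 27 °C + 273.15 = 300.15 K
V_n = √(4kTRB)
4kTRB = 4 × 1.38×10⁻²³ × 300.15 × 2.33×10⁴ × 5.92×10² = 2.29×10⁻¹³ V²
V_n = √(2.29×10⁻¹³) = 4.78×10⁻⁷ V = 478 nV

478 nV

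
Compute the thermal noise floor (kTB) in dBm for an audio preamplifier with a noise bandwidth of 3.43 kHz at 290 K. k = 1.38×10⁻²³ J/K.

P_n = kTB = 1.38×10⁻²³ × 290 × 3.43×10³ = 1.37×10⁻¹⁷ W
In dBm: 10 log₁₀(1.37×10⁻¹⁷ / 10⁻³) = −138.6 dBm

−138.6 dBm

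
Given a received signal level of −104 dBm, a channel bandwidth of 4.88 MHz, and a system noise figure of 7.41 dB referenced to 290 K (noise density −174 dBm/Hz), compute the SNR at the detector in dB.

Noise floor: N = −174 + 10 log₁₀(B) + NF
10 log₁₀(4.88×10⁶) = 66.88 dB
N = −174 + 66.88 + 7.41 = −99.71 dBm
SNR = P_sig − N = −104 − (−99.71) = −4.29 dB → −4.3 dB

−4.3 dB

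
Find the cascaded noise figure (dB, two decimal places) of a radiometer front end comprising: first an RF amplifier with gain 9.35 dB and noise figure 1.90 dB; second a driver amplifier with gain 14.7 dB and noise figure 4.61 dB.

Convert to linear (a loss of L dB is a gain of −L dB): F_i = 10^(NF_i/10), G_i = 10^(G_i,dB/10)
  Stage 1: F_1 = 10^(1.90/10) = 1.549, G_1 = 10^(9.35/10) = 8.610
  Stage 2: F_2 = 10^(4.61/10) = 2.891, G_2 = 10^(14.7/10) = 29.51
Friis cascade:
  F = 1.549 + (2.891 − 1)/8.610 = 1.768
NF = 10 log₁₀(1.768) = 2.48 dB

2.48 dB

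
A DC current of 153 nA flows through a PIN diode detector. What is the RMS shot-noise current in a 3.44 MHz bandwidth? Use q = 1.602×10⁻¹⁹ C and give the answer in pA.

411 pA

I_n = √(2qI·B)
2qI·B = 2 × 1.602×10⁻¹⁹ × 1.53×10⁻⁷ × 3.44×10⁶ = 1.69×10⁻¹⁹ A²
I_n = √(1.69×10⁻¹⁹) = 4.11×10⁻¹⁰ A = 411 pA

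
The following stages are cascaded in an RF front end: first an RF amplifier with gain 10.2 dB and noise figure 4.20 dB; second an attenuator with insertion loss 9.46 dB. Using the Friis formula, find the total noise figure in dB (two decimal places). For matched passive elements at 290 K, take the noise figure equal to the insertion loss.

5.29 dB

Convert to linear (a loss of L dB is a gain of −L dB): F_i = 10^(NF_i/10), G_i = 10^(G_i,dB/10)
  Stage 1: F_1 = 10^(4.20/10) = 2.630, G_1 = 10^(10.2/10) = 10.47
  Stage 2: F_2 = 10^(9.46/10) = 8.831, G_2 = 10^(−9.46/10) = 0.1132
Friis cascade:
  F = 2.630 + (8.831 − 1)/10.47 = 3.378
NF = 10 log₁₀(3.378) = 5.29 dB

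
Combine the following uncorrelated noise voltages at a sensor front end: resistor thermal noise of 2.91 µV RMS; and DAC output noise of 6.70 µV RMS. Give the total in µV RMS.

7.30 µV

Uncorrelated sources add in power (mean-square): V_tot = √(ΣV_i²)
V_tot = √[(2.91×10⁻⁶)² + (6.70×10⁻⁶)²] = 7.30×10⁻⁶ V = 7.30 µV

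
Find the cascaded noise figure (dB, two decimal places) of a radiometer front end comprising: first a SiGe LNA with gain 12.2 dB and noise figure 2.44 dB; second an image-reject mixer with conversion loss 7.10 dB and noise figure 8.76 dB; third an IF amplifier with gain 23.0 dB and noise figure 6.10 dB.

Convert to linear (a loss of L dB is a gain of −L dB): F_i = 10^(NF_i/10), G_i = 10^(G_i,dB/10)
  Stage 1: F_1 = 10^(2.44/10) = 1.754, G_1 = 10^(12.2/10) = 16.60
  Stage 2: F_2 = 10^(8.76/10) = 7.516, G_2 = 10^(−7.10/10) = 0.1950
  Stage 3: F_3 = 10^(6.10/10) = 4.074, G_3 = 10^(23.0/10) = 199.5
Friis cascade:
  F = 1.754 + (7.516 − 1)/16.60 + (4.074 − 1)/3.236 = 3.096
NF = 10 log₁₀(3.096) = 4.91 dB

4.91 dB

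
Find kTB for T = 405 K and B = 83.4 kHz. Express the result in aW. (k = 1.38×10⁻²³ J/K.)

466 aW

P_n = kTB = 1.38×10⁻²³ × 405 × 8.34×10⁴ = 4.66×10⁻¹⁶ W = 466 aW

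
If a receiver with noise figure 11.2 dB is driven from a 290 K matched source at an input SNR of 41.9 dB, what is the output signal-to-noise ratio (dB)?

30.7 dB

By definition F = SNR_in/SNR_out, so in dB: SNR_out = SNR_in − NF
SNR_out = 41.9 − 11.2 = 30.7 dB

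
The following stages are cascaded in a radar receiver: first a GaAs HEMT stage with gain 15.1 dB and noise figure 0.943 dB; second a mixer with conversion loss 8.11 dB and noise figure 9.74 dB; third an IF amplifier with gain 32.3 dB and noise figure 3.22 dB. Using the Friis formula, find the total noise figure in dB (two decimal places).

2.36 dB

Convert to linear (a loss of L dB is a gain of −L dB): F_i = 10^(NF_i/10), G_i = 10^(G_i,dB/10)
  Stage 1: F_1 = 10^(0.943/10) = 1.243, G_1 = 10^(15.1/10) = 32.36
  Stage 2: F_2 = 10^(9.74/10) = 9.419, G_2 = 10^(−8.11/10) = 0.1545
  Stage 3: F_3 = 10^(3.22/10) = 2.099, G_3 = 10^(32.3/10) = 1698
Friis cascade:
  F = 1.243 + (9.419 − 1)/32.36 + (2.099 − 1)/5.000 = 1.722
NF = 10 log₁₀(1.722) = 2.36 dB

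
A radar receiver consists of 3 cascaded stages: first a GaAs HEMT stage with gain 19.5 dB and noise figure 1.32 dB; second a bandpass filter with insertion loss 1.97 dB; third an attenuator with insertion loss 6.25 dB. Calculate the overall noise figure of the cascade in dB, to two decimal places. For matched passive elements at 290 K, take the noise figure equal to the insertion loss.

Convert to linear (a loss of L dB is a gain of −L dB): F_i = 10^(NF_i/10), G_i = 10^(G_i,dB/10)
  Stage 1: F_1 = 10^(1.32/10) = 1.355, G_1 = 10^(19.5/10) = 89.13
  Stage 2: F_2 = 10^(1.97/10) = 1.574, G_2 = 10^(−1.97/10) = 0.6353
  Stage 3: F_3 = 10^(6.25/10) = 4.217, G_3 = 10^(−6.25/10) = 0.2371
Friis cascade:
  F = 1.355 + (1.574 − 1)/89.13 + (4.217 − 1)/56.62 = 1.418
NF = 10 log₁₀(1.418) = 1.52 dB

1.52 dB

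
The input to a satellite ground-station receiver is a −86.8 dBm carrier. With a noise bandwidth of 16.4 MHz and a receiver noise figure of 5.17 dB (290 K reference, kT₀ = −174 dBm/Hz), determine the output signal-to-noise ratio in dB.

9.9 dB

Noise floor: N = −174 + 10 log₁₀(B) + NF
10 log₁₀(1.64×10⁷) = 72.15 dB
N = −174 + 72.15 + 5.17 = −96.68 dBm
SNR = P_sig − N = −86.8 − (−96.68) = 9.88 dB → 9.9 dB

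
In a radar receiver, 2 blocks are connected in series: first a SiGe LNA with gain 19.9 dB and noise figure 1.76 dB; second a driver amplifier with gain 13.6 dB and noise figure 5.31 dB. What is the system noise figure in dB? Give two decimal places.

1.83 dB

Convert to linear (a loss of L dB is a gain of −L dB): F_i = 10^(NF_i/10), G_i = 10^(G_i,dB/10)
  Stage 1: F_1 = 10^(1.76/10) = 1.500, G_1 = 10^(19.9/10) = 97.72
  Stage 2: F_2 = 10^(5.31/10) = 3.396, G_2 = 10^(13.6/10) = 22.91
Friis cascade:
  F = 1.500 + (3.396 − 1)/97.72 = 1.524
NF = 10 log₁₀(1.524) = 1.83 dB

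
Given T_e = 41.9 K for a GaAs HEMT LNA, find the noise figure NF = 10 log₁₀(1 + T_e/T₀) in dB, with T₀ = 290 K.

0.586 dB

F = 1 + T_e/T₀ = 1 + 41.9/290 = 1.14448
NF = 10 log₁₀(1.14448) = 0.586 dB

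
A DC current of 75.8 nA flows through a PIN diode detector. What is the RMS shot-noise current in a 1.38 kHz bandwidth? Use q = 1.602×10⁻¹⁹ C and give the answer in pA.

5.79 pA

I_n = √(2qI·B)
2qI·B = 2 × 1.602×10⁻¹⁹ × 7.58×10⁻⁸ × 1.38×10³ = 3.35×10⁻²³ A²
I_n = √(3.35×10⁻²³) = 5.79×10⁻¹² A = 5.79 pA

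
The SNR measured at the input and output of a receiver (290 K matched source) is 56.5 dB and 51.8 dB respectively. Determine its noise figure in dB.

NF (dB) = SNR_in(dB) − SNR_out(dB) when the source is at T₀
NF = 56.5 − 51.8 = 4.7 dB

4.7 dB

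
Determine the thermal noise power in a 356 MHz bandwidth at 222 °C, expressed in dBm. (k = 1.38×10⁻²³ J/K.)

T = 222 °C + 273.15 = 495.15 K
P_n = kTB = 1.38×10⁻²³ × 495.15 × 3.56×10⁸ = 2.43×10⁻¹² W
In dBm: 10 log₁₀(2.43×10⁻¹² / 10⁻³) = −86.1 dBm

−86.1 dBm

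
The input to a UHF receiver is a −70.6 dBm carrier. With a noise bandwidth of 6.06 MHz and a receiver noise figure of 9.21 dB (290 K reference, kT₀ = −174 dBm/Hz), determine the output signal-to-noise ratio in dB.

Noise floor: N = −174 + 10 log₁₀(B) + NF
10 log₁₀(6.06×10⁶) = 67.82 dB
N = −174 + 67.82 + 9.21 = −96.97 dBm
SNR = P_sig − N = −70.6 − (−96.97) = 26.37 dB → 26.4 dB

26.4 dB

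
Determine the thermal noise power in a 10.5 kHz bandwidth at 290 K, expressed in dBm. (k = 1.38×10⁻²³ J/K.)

P_n = kTB = 1.38×10⁻²³ × 290 × 1.05×10⁴ = 4.20×10⁻¹⁷ W
In dBm: 10 log₁₀(4.20×10⁻¹⁷ / 10⁻³) = −133.8 dBm

−133.8 dBm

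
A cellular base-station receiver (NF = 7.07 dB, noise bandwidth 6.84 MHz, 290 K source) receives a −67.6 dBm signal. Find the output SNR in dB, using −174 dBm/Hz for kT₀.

31.0 dB

Noise floor: N = −174 + 10 log₁₀(B) + NF
10 log₁₀(6.84×10⁶) = 68.35 dB
N = −174 + 68.35 + 7.07 = −98.58 dBm
SNR = P_sig − N = −67.6 − (−98.58) = 30.98 dB → 31.0 dB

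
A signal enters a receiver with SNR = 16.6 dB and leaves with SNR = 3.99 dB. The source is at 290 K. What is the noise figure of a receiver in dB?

12.61 dB

NF (dB) = SNR_in(dB) − SNR_out(dB) when the source is at T₀
NF = 16.6 − 3.99 = 12.61 dB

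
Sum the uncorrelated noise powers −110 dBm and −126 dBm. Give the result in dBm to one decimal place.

−109.9 dBm

Convert to linear, add, convert back:
P₁ = 1.00×10⁻¹⁴ W, P₂ = 2.51×10⁻¹⁶ W
P_tot = 1.03×10⁻¹⁴ W → 10 log₁₀(P_tot / 10⁻³) = −109.9 dBm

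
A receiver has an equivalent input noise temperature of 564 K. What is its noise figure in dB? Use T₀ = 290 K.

4.69 dB

F = 1 + T_e/T₀ = 1 + 564/290 = 2.94483
NF = 10 log₁₀(2.94483) = 4.69 dB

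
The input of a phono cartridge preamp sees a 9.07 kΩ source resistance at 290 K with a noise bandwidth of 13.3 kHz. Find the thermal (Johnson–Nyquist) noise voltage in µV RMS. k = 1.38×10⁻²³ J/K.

V_n = √(4kTRB)
4kTRB = 4 × 1.38×10⁻²³ × 290 × 9.07×10³ × 1.33×10⁴ = 1.93×10⁻¹² V²
V_n = √(1.93×10⁻¹²) = 1.39×10⁻⁶ V = 1.39 µV

1.39 µV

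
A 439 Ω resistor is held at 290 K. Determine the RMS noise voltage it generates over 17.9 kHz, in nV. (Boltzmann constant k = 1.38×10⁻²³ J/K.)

355 nV

V_n = √(4kTRB)
4kTRB = 4 × 1.38×10⁻²³ × 290 × 4.39×10² × 1.79×10⁴ = 1.26×10⁻¹³ V²
V_n = √(1.26×10⁻¹³) = 3.55×10⁻⁷ V = 355 nV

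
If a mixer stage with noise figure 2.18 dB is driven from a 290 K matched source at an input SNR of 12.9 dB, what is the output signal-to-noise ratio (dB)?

10.72 dB

By definition F = SNR_in/SNR_out, so in dB: SNR_out = SNR_in − NF
SNR_out = 12.9 − 2.18 = 10.72 dB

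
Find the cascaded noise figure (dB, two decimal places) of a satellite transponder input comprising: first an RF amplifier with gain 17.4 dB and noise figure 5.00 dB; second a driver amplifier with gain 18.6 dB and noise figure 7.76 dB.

Convert to linear (a loss of L dB is a gain of −L dB): F_i = 10^(NF_i/10), G_i = 10^(G_i,dB/10)
  Stage 1: F_1 = 10^(5.00/10) = 3.162, G_1 = 10^(17.4/10) = 54.95
  Stage 2: F_2 = 10^(7.76/10) = 5.970, G_2 = 10^(18.6/10) = 72.44
Friis cascade:
  F = 3.162 + (5.970 − 1)/54.95 = 3.253
NF = 10 log₁₀(3.253) = 5.12 dB

5.12 dB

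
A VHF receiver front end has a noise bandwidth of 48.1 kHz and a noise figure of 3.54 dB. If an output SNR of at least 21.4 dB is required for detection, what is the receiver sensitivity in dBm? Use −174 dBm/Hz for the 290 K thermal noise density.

−102.2 dBm

Sensitivity = −174 + 10 log₁₀(B) + NF + SNR_min
= −174 + 46.82 + 3.54 + 21.4
= −102.24 dBm → −102.2 dBm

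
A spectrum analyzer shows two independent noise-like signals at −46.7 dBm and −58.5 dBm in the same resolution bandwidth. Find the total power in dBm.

Convert to linear, add, convert back:
P₁ = 2.14×10⁻⁸ W, P₂ = 1.41×10⁻⁹ W
P_tot = 2.28×10⁻⁸ W → 10 log₁₀(P_tot / 10⁻³) = −46.4 dBm

−46.4 dBm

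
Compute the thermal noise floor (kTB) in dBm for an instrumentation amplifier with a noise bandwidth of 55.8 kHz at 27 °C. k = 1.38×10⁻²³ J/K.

T = 27 °C + 273.15 = 300.15 K
P_n = kTB = 1.38×10⁻²³ × 300.15 × 5.58×10⁴ = 2.31×10⁻¹⁶ W
In dBm: 10 log₁₀(2.31×10⁻¹⁶ / 10⁻³) = −126.4 dBm

−126.4 dBm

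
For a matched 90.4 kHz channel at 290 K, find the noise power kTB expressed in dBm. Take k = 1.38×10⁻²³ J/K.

P_n = kTB = 1.38×10⁻²³ × 290 × 9.04×10⁴ = 3.62×10⁻¹⁶ W
In dBm: 10 log₁₀(3.62×10⁻¹⁶ / 10⁻³) = −124.4 dBm

−124.4 dBm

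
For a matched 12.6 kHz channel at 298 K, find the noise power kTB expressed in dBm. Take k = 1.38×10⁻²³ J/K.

P_n = kTB = 1.38×10⁻²³ × 298 × 1.26×10⁴ = 5.18×10⁻¹⁷ W
In dBm: 10 log₁₀(5.18×10⁻¹⁷ / 10⁻³) = −132.9 dBm

−132.9 dBm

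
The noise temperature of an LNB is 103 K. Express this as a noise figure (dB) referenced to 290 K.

1.32 dB

F = 1 + T_e/T₀ = 1 + 103/290 = 1.35517
NF = 10 log₁₀(1.35517) = 1.32 dB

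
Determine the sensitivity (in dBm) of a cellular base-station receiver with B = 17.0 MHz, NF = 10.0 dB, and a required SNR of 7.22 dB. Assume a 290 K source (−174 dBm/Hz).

−84.5 dBm

Sensitivity = −174 + 10 log₁₀(B) + NF + SNR_min
= −174 + 72.3 + 10.0 + 7.22
= −84.48 dBm → −84.5 dBm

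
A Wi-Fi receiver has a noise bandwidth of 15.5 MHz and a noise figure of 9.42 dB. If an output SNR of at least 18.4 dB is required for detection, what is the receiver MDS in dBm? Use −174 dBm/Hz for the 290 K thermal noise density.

−74.3 dBm

Sensitivity = −174 + 10 log₁₀(B) + NF + SNR_min
= −174 + 71.9 + 9.42 + 18.4
= −74.28 dBm → −74.3 dBm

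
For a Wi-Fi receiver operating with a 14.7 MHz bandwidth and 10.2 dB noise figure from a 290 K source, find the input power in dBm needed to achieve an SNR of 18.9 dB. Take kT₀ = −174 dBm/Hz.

−73.2 dBm

Sensitivity = −174 + 10 log₁₀(B) + NF + SNR_min
= −174 + 71.67 + 10.2 + 18.9
= −73.23 dBm → −73.2 dBm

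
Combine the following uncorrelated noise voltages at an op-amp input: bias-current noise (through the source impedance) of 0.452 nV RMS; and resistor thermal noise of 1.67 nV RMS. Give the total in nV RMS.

Uncorrelated sources add in power (mean-square): V_tot = √(ΣV_i²)
V_tot = √[(4.52×10⁻¹⁰)² + (1.67×10⁻⁹)²] = 1.73×10⁻⁹ V = 1.73 nV

1.73 nV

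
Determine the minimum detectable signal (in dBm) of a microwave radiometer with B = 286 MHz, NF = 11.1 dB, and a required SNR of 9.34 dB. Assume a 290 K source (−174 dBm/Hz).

−69.0 dBm

Sensitivity = −174 + 10 log₁₀(B) + NF + SNR_min
= −174 + 84.56 + 11.1 + 9.34
= −69.00 dBm → −69.0 dBm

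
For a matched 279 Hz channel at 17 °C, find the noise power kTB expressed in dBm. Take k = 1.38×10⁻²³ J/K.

T = 17 °C + 273.15 = 290.15 K
P_n = kTB = 1.38×10⁻²³ × 290.15 × 2.79×10² = 1.12×10⁻¹⁸ W
In dBm: 10 log₁₀(1.12×10⁻¹⁸ / 10⁻³) = −149.5 dBm

−149.5 dBm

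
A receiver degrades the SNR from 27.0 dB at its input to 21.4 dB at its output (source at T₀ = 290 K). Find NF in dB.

NF (dB) = SNR_in(dB) − SNR_out(dB) when the source is at T₀
NF = 27.0 − 21.4 = 5.6 dB

5.6 dB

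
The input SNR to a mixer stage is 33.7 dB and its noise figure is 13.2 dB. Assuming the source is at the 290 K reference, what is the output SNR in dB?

20.5 dB

By definition F = SNR_in/SNR_out, so in dB: SNR_out = SNR_in − NF
SNR_out = 33.7 − 13.2 = 20.5 dB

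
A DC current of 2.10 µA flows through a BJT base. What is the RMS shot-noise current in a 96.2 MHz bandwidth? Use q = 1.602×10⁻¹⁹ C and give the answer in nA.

8.05 nA

I_n = √(2qI·B)
2qI·B = 2 × 1.602×10⁻¹⁹ × 2.10×10⁻⁶ × 9.62×10⁷ = 6.47×10⁻¹⁷ A²
I_n = √(6.47×10⁻¹⁷) = 8.05×10⁻⁹ A = 8.05 nA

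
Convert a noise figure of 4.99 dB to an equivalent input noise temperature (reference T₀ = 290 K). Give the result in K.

F = 10^(4.99/10) = 3.155
T_e = (F − 1)·T₀ = (3.155 − 1) × 290 = 625 K

625 K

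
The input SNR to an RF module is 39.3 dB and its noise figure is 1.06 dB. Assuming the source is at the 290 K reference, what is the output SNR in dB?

By definition F = SNR_in/SNR_out, so in dB: SNR_out = SNR_in − NF
SNR_out = 39.3 − 1.06 = 38.24 dB

38.24 dB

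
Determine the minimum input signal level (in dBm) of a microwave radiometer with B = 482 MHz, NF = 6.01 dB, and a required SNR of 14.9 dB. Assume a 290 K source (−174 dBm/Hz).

−66.3 dBm

Sensitivity = −174 + 10 log₁₀(B) + NF + SNR_min
= −174 + 86.83 + 6.01 + 14.9
= −66.26 dBm → −66.3 dBm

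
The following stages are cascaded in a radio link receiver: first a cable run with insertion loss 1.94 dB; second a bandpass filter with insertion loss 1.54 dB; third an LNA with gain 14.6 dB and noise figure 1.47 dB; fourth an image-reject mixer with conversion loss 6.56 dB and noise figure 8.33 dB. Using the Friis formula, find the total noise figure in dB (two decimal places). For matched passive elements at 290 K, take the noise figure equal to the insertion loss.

5.53 dB

Convert to linear (a loss of L dB is a gain of −L dB): F_i = 10^(NF_i/10), G_i = 10^(G_i,dB/10)
  Stage 1: F_1 = 10^(1.94/10) = 1.563, G_1 = 10^(−1.94/10) = 0.6397
  Stage 2: F_2 = 10^(1.54/10) = 1.426, G_2 = 10^(−1.54/10) = 0.7015
  Stage 3: F_3 = 10^(1.47/10) = 1.403, G_3 = 10^(14.6/10) = 28.84
  Stage 4: F_4 = 10^(8.33/10) = 6.808, G_4 = 10^(−6.56/10) = 0.2208
Friis cascade:
  F = 1.563 + (1.426 − 1)/0.6397 + (1.403 − 1)/0.4487 + (6.808 − 1)/12.94 = 3.575
NF = 10 log₁₀(3.575) = 5.53 dB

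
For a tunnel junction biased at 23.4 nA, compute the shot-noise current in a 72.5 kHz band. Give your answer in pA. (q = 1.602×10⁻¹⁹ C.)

23.3 pA

I_n = √(2qI·B)
2qI·B = 2 × 1.602×10⁻¹⁹ × 2.34×10⁻⁸ × 7.25×10⁴ = 5.44×10⁻²² A²
I_n = √(5.44×10⁻²²) = 2.33×10⁻¹¹ A = 23.3 pA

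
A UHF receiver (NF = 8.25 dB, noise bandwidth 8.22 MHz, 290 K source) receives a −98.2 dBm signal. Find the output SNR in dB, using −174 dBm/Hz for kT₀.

Noise floor: N = −174 + 10 log₁₀(B) + NF
10 log₁₀(8.22×10⁶) = 69.15 dB
N = −174 + 69.15 + 8.25 = −96.60 dBm
SNR = P_sig − N = −98.2 − (−96.60) = −1.60 dB → −1.6 dB

−1.6 dB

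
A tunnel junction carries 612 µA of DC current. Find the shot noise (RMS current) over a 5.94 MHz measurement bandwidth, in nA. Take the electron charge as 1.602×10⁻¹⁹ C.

I_n = √(2qI·B)
2qI·B = 2 × 1.602×10⁻¹⁹ × 6.12×10⁻⁴ × 5.94×10⁶ = 1.16×10⁻¹⁵ A²
I_n = √(1.16×10⁻¹⁵) = 3.41×10⁻⁸ A = 34.1 nA

34.1 nA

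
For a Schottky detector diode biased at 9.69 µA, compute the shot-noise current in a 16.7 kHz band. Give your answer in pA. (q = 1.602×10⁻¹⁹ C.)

228 pA

I_n = √(2qI·B)
2qI·B = 2 × 1.602×10⁻¹⁹ × 9.69×10⁻⁶ × 1.67×10⁴ = 5.18×10⁻²⁰ A²
I_n = √(5.18×10⁻²⁰) = 2.28×10⁻¹⁰ A = 228 pA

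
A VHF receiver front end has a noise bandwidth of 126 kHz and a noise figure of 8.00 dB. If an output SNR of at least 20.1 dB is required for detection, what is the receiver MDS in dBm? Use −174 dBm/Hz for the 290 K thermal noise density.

−94.9 dBm

Sensitivity = −174 + 10 log₁₀(B) + NF + SNR_min
= −174 + 51 + 8.00 + 20.1
= −94.90 dBm → −94.9 dBm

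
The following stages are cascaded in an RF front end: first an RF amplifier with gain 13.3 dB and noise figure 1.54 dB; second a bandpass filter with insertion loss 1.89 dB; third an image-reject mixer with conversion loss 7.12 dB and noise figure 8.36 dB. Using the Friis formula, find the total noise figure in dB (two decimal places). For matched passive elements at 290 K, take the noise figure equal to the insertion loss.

Convert to linear (a loss of L dB is a gain of −L dB): F_i = 10^(NF_i/10), G_i = 10^(G_i,dB/10)
  Stage 1: F_1 = 10^(1.54/10) = 1.426, G_1 = 10^(13.3/10) = 21.38
  Stage 2: F_2 = 10^(1.89/10) = 1.545, G_2 = 10^(−1.89/10) = 0.6471
  Stage 3: F_3 = 10^(8.36/10) = 6.855, G_3 = 10^(−7.12/10) = 0.1941
Friis cascade:
  F = 1.426 + (1.545 − 1)/21.38 + (6.855 − 1)/13.84 = 1.874
NF = 10 log₁₀(1.874) = 2.73 dB

2.73 dB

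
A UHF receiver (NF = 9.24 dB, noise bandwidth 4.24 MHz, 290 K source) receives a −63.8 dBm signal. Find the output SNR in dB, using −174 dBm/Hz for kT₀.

34.7 dB

Noise floor: N = −174 + 10 log₁₀(B) + NF
10 log₁₀(4.24×10⁶) = 66.27 dB
N = −174 + 66.27 + 9.24 = −98.49 dBm
SNR = P_sig − N = −63.8 − (−98.49) = 34.69 dB → 34.7 dB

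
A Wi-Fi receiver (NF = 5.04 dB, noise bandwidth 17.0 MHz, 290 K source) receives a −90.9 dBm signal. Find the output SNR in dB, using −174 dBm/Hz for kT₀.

Noise floor: N = −174 + 10 log₁₀(B) + NF
10 log₁₀(1.70×10⁷) = 72.3 dB
N = −174 + 72.3 + 5.04 = −96.66 dBm
SNR = P_sig − N = −90.9 − (−96.66) = 5.76 dB → 5.8 dB

5.8 dB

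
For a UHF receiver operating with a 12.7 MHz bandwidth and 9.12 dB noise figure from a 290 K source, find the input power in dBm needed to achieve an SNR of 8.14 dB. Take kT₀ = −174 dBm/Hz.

−85.7 dBm

Sensitivity = −174 + 10 log₁₀(B) + NF + SNR_min
= −174 + 71.04 + 9.12 + 8.14
= −85.70 dBm → −85.7 dBm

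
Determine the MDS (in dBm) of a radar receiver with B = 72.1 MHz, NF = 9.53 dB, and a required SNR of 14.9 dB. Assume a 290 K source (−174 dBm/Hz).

Sensitivity = −174 + 10 log₁₀(B) + NF + SNR_min
= −174 + 78.58 + 9.53 + 14.9
= −70.99 dBm → −71.0 dBm

−71.0 dBm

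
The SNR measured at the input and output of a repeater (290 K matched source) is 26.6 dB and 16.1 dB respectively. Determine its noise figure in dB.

10.5 dB

NF (dB) = SNR_in(dB) − SNR_out(dB) when the source is at T₀
NF = 26.6 − 16.1 = 10.5 dB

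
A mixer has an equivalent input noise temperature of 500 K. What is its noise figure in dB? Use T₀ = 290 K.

F = 1 + T_e/T₀ = 1 + 500/290 = 2.72414
NF = 10 log₁₀(2.72414) = 4.35 dB

4.35 dB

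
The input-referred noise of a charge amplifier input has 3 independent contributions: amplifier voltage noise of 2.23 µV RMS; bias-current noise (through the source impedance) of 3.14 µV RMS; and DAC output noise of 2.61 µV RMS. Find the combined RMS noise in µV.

4.65 µV

Uncorrelated sources add in power (mean-square): V_tot = √(ΣV_i²)
V_tot = √[(2.23×10⁻⁶)² + (3.14×10⁻⁶)² + (2.61×10⁻⁶)²] = 4.65×10⁻⁶ V = 4.65 µV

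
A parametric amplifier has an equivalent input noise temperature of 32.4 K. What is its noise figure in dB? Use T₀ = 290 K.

F = 1 + T_e/T₀ = 1 + 32.4/290 = 1.11172
NF = 10 log₁₀(1.11172) = 0.460 dB

0.460 dB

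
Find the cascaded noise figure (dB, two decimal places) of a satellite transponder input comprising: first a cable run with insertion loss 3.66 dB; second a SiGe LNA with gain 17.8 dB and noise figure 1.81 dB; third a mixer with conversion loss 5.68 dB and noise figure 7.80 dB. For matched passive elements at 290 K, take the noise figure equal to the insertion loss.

5.70 dB

Convert to linear (a loss of L dB is a gain of −L dB): F_i = 10^(NF_i/10), G_i = 10^(G_i,dB/10)
  Stage 1: F_1 = 10^(3.66/10) = 2.323, G_1 = 10^(−3.66/10) = 0.4305
  Stage 2: F_2 = 10^(1.81/10) = 1.517, G_2 = 10^(17.8/10) = 60.26
  Stage 3: F_3 = 10^(7.80/10) = 6.026, G_3 = 10^(−5.68/10) = 0.2704
Friis cascade:
  F = 2.323 + (1.517 − 1)/0.4305 + (6.026 − 1)/25.94 = 3.717
NF = 10 log₁₀(3.717) = 5.70 dB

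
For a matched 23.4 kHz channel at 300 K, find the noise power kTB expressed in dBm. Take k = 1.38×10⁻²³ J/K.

P_n = kTB = 1.38×10⁻²³ × 300 × 2.34×10⁴ = 9.69×10⁻¹⁷ W
In dBm: 10 log₁₀(9.69×10⁻¹⁷ / 10⁻³) = −130.1 dBm

−130.1 dBm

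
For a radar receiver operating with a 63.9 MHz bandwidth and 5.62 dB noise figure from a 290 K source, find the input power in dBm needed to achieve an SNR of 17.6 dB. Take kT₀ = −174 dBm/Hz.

Sensitivity = −174 + 10 log₁₀(B) + NF + SNR_min
= −174 + 78.06 + 5.62 + 17.6
= −72.72 dBm → −72.7 dBm

−72.7 dBm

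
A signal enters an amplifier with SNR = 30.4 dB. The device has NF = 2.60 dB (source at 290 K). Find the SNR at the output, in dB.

By definition F = SNR_in/SNR_out, so in dB: SNR_out = SNR_in − NF
SNR_out = 30.4 − 2.60 = 27.80 dB

27.80 dB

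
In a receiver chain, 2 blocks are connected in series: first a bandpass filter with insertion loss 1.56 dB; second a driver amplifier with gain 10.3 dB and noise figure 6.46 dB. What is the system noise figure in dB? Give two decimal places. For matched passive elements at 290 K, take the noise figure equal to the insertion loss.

8.02 dB

Convert to linear (a loss of L dB is a gain of −L dB): F_i = 10^(NF_i/10), G_i = 10^(G_i,dB/10)
  Stage 1: F_1 = 10^(1.56/10) = 1.432, G_1 = 10^(−1.56/10) = 0.6982
  Stage 2: F_2 = 10^(6.46/10) = 4.426, G_2 = 10^(10.3/10) = 10.72
Friis cascade:
  F = 1.432 + (4.426 − 1)/0.6982 = 6.339
NF = 10 log₁₀(6.339) = 8.02 dB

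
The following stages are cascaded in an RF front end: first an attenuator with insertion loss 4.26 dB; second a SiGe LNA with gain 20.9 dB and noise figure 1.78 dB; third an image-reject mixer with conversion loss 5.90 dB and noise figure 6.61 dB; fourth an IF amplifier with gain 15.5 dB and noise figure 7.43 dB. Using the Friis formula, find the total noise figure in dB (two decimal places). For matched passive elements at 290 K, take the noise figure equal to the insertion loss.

6.51 dB

Convert to linear (a loss of L dB is a gain of −L dB): F_i = 10^(NF_i/10), G_i = 10^(G_i,dB/10)
  Stage 1: F_1 = 10^(4.26/10) = 2.667, G_1 = 10^(−4.26/10) = 0.3750
  Stage 2: F_2 = 10^(1.78/10) = 1.507, G_2 = 10^(20.9/10) = 123.0
  Stage 3: F_3 = 10^(6.61/10) = 4.581, G_3 = 10^(−5.90/10) = 0.2570
  Stage 4: F_4 = 10^(7.43/10) = 5.534, G_4 = 10^(15.5/10) = 35.48
Friis cascade:
  F = 2.667 + (1.507 − 1)/0.3750 + (4.581 − 1)/46.13 + (5.534 − 1)/11.86 = 4.478
NF = 10 log₁₀(4.478) = 6.51 dB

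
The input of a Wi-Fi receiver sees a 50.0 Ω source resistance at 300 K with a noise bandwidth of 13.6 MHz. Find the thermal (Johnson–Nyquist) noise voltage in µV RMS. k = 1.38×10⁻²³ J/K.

3.36 µV

V_n = √(4kTRB)
4kTRB = 4 × 1.38×10⁻²³ × 300 × 5.00×10¹ × 1.36×10⁷ = 1.13×10⁻¹¹ V²
V_n = √(1.13×10⁻¹¹) = 3.36×10⁻⁶ V = 3.36 µV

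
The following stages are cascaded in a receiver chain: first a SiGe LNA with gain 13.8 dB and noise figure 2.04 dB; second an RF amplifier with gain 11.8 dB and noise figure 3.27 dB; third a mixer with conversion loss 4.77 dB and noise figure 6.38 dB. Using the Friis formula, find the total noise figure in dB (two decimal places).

Convert to linear (a loss of L dB is a gain of −L dB): F_i = 10^(NF_i/10), G_i = 10^(G_i,dB/10)
  Stage 1: F_1 = 10^(2.04/10) = 1.600, G_1 = 10^(13.8/10) = 23.99
  Stage 2: F_2 = 10^(3.27/10) = 2.123, G_2 = 10^(11.8/10) = 15.14
  Stage 3: F_3 = 10^(6.38/10) = 4.345, G_3 = 10^(−4.77/10) = 0.3334
Friis cascade:
  F = 1.600 + (2.123 − 1)/23.99 + (4.345 − 1)/363.1 = 1.656
NF = 10 log₁₀(1.656) = 2.19 dB

2.19 dB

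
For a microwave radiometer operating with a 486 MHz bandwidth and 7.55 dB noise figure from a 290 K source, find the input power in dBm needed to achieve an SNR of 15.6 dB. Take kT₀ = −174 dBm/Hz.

−64.0 dBm

Sensitivity = −174 + 10 log₁₀(B) + NF + SNR_min
= −174 + 86.87 + 7.55 + 15.6
= −63.98 dBm → −64.0 dBm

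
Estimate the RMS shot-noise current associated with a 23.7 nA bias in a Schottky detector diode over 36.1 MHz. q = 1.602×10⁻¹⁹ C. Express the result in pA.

524 pA

I_n = √(2qI·B)
2qI·B = 2 × 1.602×10⁻¹⁹ × 2.37×10⁻⁸ × 3.61×10⁷ = 2.74×10⁻¹⁹ A²
I_n = √(2.74×10⁻¹⁹) = 5.24×10⁻¹⁰ A = 524 pA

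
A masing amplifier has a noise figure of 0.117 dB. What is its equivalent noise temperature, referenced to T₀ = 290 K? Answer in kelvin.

F = 10^(0.117/10) = 1.02731
T_e = (F − 1)·T₀ = (1.02731 − 1) × 290 = 7.92 K

7.92 K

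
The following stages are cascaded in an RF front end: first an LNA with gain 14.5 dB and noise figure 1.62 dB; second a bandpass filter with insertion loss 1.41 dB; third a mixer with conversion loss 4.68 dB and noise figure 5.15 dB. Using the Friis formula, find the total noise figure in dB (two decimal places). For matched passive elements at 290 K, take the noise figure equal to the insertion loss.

Convert to linear (a loss of L dB is a gain of −L dB): F_i = 10^(NF_i/10), G_i = 10^(G_i,dB/10)
  Stage 1: F_1 = 10^(1.62/10) = 1.452, G_1 = 10^(14.5/10) = 28.18
  Stage 2: F_2 = 10^(1.41/10) = 1.384, G_2 = 10^(−1.41/10) = 0.7228
  Stage 3: F_3 = 10^(5.15/10) = 3.273, G_3 = 10^(−4.68/10) = 0.3404
Friis cascade:
  F = 1.452 + (1.384 − 1)/28.18 + (3.273 − 1)/20.37 = 1.577
NF = 10 log₁₀(1.577) = 1.98 dB

1.98 dB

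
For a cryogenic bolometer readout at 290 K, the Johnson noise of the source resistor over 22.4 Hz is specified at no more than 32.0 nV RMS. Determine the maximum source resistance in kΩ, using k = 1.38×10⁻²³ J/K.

Johnson–Nyquist: V_n = √(4kTRB) ⇒ R = V_n² / (4kTB)
4kTB = 4 × 1.38×10⁻²³ × 290 × 2.24×10¹ = 3.59×10⁻¹⁹
R = (3.20×10⁻⁸)² / 3.59×10⁻¹⁹ = 2.86×10³ Ω = 2.86 kΩ

2.86 kΩ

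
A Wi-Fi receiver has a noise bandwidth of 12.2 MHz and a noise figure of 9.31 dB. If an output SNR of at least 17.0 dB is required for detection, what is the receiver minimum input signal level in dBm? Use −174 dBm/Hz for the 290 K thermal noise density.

Sensitivity = −174 + 10 log₁₀(B) + NF + SNR_min
= −174 + 70.86 + 9.31 + 17.0
= −76.83 dBm → −76.8 dBm

−76.8 dBm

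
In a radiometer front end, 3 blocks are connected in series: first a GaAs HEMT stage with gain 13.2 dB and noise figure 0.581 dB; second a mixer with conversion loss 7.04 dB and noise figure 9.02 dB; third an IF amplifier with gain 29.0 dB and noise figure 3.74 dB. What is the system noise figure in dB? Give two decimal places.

Convert to linear (a loss of L dB is a gain of −L dB): F_i = 10^(NF_i/10), G_i = 10^(G_i,dB/10)
  Stage 1: F_1 = 10^(0.581/10) = 1.143, G_1 = 10^(13.2/10) = 20.89
  Stage 2: F_2 = 10^(9.02/10) = 7.980, G_2 = 10^(−7.04/10) = 0.1977
  Stage 3: F_3 = 10^(3.74/10) = 2.366, G_3 = 10^(29.0/10) = 794.3
Friis cascade:
  F = 1.143 + (7.980 − 1)/20.89 + (2.366 − 1)/4.130 = 1.808
NF = 10 log₁₀(1.808) = 2.57 dB

2.57 dB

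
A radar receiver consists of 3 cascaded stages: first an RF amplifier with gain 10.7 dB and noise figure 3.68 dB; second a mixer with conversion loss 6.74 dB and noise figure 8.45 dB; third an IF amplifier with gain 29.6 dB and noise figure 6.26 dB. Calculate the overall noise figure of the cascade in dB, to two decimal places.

Convert to linear (a loss of L dB is a gain of −L dB): F_i = 10^(NF_i/10), G_i = 10^(G_i,dB/10)
  Stage 1: F_1 = 10^(3.68/10) = 2.333, G_1 = 10^(10.7/10) = 11.75
  Stage 2: F_2 = 10^(8.45/10) = 6.998, G_2 = 10^(−6.74/10) = 0.2118
  Stage 3: F_3 = 10^(6.26/10) = 4.227, G_3 = 10^(29.6/10) = 912.0
Friis cascade:
  F = 2.333 + (6.998 − 1)/11.75 + (4.227 − 1)/2.489 = 4.140
NF = 10 log₁₀(4.140) = 6.17 dB

6.17 dB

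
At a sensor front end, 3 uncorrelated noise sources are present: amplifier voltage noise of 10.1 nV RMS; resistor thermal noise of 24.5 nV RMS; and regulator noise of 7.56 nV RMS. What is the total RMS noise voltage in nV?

27.6 nV

Uncorrelated sources add in power (mean-square): V_tot = √(ΣV_i²)
V_tot = √[(1.01×10⁻⁸)² + (2.45×10⁻⁸)² + (7.56×10⁻⁹)²] = 2.76×10⁻⁸ V = 27.6 nV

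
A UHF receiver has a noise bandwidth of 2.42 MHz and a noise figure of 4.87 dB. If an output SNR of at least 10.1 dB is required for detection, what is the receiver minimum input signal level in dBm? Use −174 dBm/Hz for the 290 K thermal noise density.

Sensitivity = −174 + 10 log₁₀(B) + NF + SNR_min
= −174 + 63.84 + 4.87 + 10.1
= −95.19 dBm → −95.2 dBm

−95.2 dBm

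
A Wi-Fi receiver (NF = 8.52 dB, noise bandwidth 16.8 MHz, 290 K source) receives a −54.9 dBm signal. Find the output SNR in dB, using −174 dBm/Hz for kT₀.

Noise floor: N = −174 + 10 log₁₀(B) + NF
10 log₁₀(1.68×10⁷) = 72.25 dB
N = −174 + 72.25 + 8.52 = −93.23 dBm
SNR = P_sig − N = −54.9 − (−93.23) = 38.33 dB → 38.3 dB

38.3 dB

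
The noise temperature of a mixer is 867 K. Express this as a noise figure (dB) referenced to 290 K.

6.01 dB

F = 1 + T_e/T₀ = 1 + 867/290 = 3.98966
NF = 10 log₁₀(3.98966) = 6.01 dB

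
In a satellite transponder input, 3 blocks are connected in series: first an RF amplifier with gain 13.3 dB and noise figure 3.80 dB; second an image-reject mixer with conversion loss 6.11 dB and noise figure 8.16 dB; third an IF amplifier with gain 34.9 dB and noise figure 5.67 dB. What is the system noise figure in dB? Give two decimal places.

5.01 dB

Convert to linear (a loss of L dB is a gain of −L dB): F_i = 10^(NF_i/10), G_i = 10^(G_i,dB/10)
  Stage 1: F_1 = 10^(3.80/10) = 2.399, G_1 = 10^(13.3/10) = 21.38
  Stage 2: F_2 = 10^(8.16/10) = 6.546, G_2 = 10^(−6.11/10) = 0.2449
  Stage 3: F_3 = 10^(5.67/10) = 3.690, G_3 = 10^(34.9/10) = 3090
Friis cascade:
  F = 2.399 + (6.546 − 1)/21.38 + (3.690 − 1)/5.236 = 3.172
NF = 10 log₁₀(3.172) = 5.01 dB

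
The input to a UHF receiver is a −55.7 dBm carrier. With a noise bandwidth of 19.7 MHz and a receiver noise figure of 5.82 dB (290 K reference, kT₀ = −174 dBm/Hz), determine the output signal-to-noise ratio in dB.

39.5 dB

Noise floor: N = −174 + 10 log₁₀(B) + NF
10 log₁₀(1.97×10⁷) = 72.94 dB
N = −174 + 72.94 + 5.82 = −95.24 dBm
SNR = P_sig − N = −55.7 − (−95.24) = 39.54 dB → 39.5 dB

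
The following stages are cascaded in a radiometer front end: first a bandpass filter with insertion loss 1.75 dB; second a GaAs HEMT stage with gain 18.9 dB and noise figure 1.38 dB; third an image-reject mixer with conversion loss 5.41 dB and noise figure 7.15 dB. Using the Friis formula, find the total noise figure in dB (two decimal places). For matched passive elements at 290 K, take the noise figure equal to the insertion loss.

3.30 dB

Convert to linear (a loss of L dB is a gain of −L dB): F_i = 10^(NF_i/10), G_i = 10^(G_i,dB/10)
  Stage 1: F_1 = 10^(1.75/10) = 1.496, G_1 = 10^(−1.75/10) = 0.6683
  Stage 2: F_2 = 10^(1.38/10) = 1.374, G_2 = 10^(18.9/10) = 77.62
  Stage 3: F_3 = 10^(7.15/10) = 5.188, G_3 = 10^(−5.41/10) = 0.2877
Friis cascade:
  F = 1.496 + (1.374 − 1)/0.6683 + (5.188 − 1)/51.88 = 2.137
NF = 10 log₁₀(2.137) = 3.30 dB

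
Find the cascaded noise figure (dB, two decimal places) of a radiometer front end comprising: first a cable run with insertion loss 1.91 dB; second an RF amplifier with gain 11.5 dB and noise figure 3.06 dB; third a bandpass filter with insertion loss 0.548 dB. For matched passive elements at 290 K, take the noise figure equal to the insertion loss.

Convert to linear (a loss of L dB is a gain of −L dB): F_i = 10^(NF_i/10), G_i = 10^(G_i,dB/10)
  Stage 1: F_1 = 10^(1.91/10) = 1.552, G_1 = 10^(−1.91/10) = 0.6442
  Stage 2: F_2 = 10^(3.06/10) = 2.023, G_2 = 10^(11.5/10) = 14.13
  Stage 3: F_3 = 10^(0.548/10) = 1.134, G_3 = 10^(−0.548/10) = 0.8815
Friis cascade:
  F = 1.552 + (2.023 − 1)/0.6442 + (1.134 − 1)/9.099 = 3.155
NF = 10 log₁₀(3.155) = 4.99 dB

4.99 dB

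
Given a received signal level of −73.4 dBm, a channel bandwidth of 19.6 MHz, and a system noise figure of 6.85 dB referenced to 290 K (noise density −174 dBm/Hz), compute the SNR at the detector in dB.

20.8 dB

Noise floor: N = −174 + 10 log₁₀(B) + NF
10 log₁₀(1.96×10⁷) = 72.92 dB
N = −174 + 72.92 + 6.85 = −94.23 dBm
SNR = P_sig − N = −73.4 − (−94.23) = 20.83 dB → 20.8 dB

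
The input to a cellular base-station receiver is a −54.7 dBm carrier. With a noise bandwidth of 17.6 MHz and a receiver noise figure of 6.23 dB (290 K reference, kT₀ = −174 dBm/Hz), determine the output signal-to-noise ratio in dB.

Noise floor: N = −174 + 10 log₁₀(B) + NF
10 log₁₀(1.76×10⁷) = 72.46 dB
N = −174 + 72.46 + 6.23 = −95.31 dBm
SNR = P_sig − N = −54.7 − (−95.31) = 40.61 dB → 40.6 dB

40.6 dB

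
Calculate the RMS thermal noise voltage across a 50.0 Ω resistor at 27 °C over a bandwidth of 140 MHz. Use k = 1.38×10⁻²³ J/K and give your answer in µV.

T = 27 °C + 273.15 = 300.15 K
V_n = √(4kTRB)
4kTRB = 4 × 1.38×10⁻²³ × 300.15 × 5.00×10¹ × 1.40×10⁸ = 1.16×10⁻¹⁰ V²
V_n = √(1.16×10⁻¹⁰) = 1.08×10⁻⁵ V = 10.8 µV

10.8 µV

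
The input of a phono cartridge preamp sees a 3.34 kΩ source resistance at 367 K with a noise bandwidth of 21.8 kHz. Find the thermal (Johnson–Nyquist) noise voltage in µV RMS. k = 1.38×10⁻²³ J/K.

V_n = √(4kTRB)
4kTRB = 4 × 1.38×10⁻²³ × 367 × 3.34×10³ × 2.18×10⁴ = 1.48×10⁻¹² V²
V_n = √(1.48×10⁻¹²) = 1.21×10⁻⁶ V = 1.21 µV

1.21 µV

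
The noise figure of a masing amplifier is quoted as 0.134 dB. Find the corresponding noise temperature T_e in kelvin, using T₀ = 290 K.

F = 10^(0.134/10) = 1.03134
T_e = (F − 1)·T₀ = (1.03134 − 1) × 290 = 9.09 K

9.09 K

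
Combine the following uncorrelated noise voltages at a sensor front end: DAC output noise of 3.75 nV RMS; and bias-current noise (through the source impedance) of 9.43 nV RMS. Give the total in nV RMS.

Uncorrelated sources add in power (mean-square): V_tot = √(ΣV_i²)
V_tot = √[(3.75×10⁻⁹)² + (9.43×10⁻⁹)²] = 1.01×10⁻⁸ V = 10.1 nV

10.1 nV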